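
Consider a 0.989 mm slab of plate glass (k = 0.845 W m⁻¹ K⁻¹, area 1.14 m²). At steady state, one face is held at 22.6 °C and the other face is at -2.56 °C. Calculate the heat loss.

Q = kA·ΔT/L = 0.845 × 1.14 × |22.6 °C − -2.56 °C| / 9.89×10^-4 = 24500 W

Q = 24500 W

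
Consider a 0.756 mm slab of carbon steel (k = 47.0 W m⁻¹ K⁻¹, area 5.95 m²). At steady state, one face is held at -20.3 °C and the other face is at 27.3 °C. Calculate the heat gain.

Q = kA·ΔT/L = 47.0 × 5.95 × |-20.3 °C − 27.3 °C| / 7.56×10^-4 = 1.76×10^7 W

Q = 17600 kW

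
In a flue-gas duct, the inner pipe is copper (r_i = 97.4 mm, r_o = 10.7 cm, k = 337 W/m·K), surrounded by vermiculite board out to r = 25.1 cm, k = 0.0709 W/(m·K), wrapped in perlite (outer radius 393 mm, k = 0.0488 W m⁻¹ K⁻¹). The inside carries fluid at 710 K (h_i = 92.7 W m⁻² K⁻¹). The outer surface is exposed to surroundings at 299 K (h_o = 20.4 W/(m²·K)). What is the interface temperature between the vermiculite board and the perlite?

T = 477 K

Series thermal resistances, inner to outer:
  R'_conv,in = 1/(2πr h) = 1/(2π·0.0974·92.7) = 0.01763 m·K/W
  R'_copper = ln(0.107/0.0974)/(2πk) = 0.09400/(2π·337) = 4.439×10^-5 m·K/W
  R'_vermiculite board = ln(0.251/0.107)/(2πk) = 0.8526/(2π·0.0709) = 1.914 m·K/W
  R'_perlite = ln(0.393/0.251)/(2πk) = 0.4484/(2π·0.0488) = 1.462 m·K/W
  R'_conv,out = 1/(2πr h) = 1/(2π·0.393·20.4) = 0.01985 m·K/W
ΣR = 0.01763 + 4.439×10^-5 + 1.914 + 1.462 + 0.01985 = 3.414 m·K/W
Q' = ΔT/ΣR = (710 K − 299 K)/3.414 = 120.4 W/m
From the inner boundary to the vermiculite board/perlite interface, ΣR_partial = 1.932 m·K/W.
T_interface = T_in − Q'·ΣR_partial = 710 K − (120.4)(1.932) = 477 K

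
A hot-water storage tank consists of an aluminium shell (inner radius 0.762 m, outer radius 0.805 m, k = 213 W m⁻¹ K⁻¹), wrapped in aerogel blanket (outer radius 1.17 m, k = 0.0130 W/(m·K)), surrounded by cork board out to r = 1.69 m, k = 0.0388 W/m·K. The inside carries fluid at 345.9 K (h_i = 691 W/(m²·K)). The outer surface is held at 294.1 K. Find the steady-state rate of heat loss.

Series thermal resistances, inner to outer:
  R_conv,in = 1/(4πr²h) = 1/(4π·0.762²·691) = 1.983×10^-4 K/W
  R_aluminium = (1/0.762 − 1/0.805)/(4πk) = 0.07010/(4π·213) = 2.619×10^-5 K/W
  R_aerogel blanket = (1/0.805 − 1/1.17)/(4πk) = 0.3875/(4π·0.0130) = 2.372 K/W
  R_cork board = (1/1.17 − 1/1.69)/(4πk) = 0.2630/(4π·0.0388) = 0.5394 K/W
ΣR = 1.983×10^-4 + 2.619×10^-5 + 2.372 + 0.5394 = 2.912 K/W
Q = ΔT/ΣR = (345.9 K − 294.1 K)/2.912 = 17.8 W

Q = 17.8 W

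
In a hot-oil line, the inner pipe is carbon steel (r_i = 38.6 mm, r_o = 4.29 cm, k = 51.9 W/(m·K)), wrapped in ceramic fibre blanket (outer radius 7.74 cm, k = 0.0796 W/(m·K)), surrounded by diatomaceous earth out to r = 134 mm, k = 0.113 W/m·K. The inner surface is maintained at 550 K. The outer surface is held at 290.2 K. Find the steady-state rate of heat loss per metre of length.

Series thermal resistances, inner to outer:
  R'_carbon steel = ln(0.0429/0.0386)/(2πk) = 0.1056/(2π·51.9) = 3.239×10^-4 m·K/W
  R'_ceramic fibre blanket = ln(0.0774/0.0429)/(2πk) = 0.5901/(2π·0.0796) = 1.180 m·K/W
  R'_diatomaceous earth = ln(0.134/0.0774)/(2πk) = 0.5489/(2π·0.113) = 0.7730 m·K/W
ΣR = 3.239×10^-4 + 1.180 + 0.7730 = 1.953 m·K/W
Q' = ΔT/ΣR = (550 K − 290.2 K)/1.953 = 133 W/m

Q' = 133 W/m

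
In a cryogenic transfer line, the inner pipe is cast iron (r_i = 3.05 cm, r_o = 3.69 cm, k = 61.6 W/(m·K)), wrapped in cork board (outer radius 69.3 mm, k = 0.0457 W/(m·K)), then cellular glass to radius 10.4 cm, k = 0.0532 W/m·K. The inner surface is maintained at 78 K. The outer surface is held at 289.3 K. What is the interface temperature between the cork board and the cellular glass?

Resistance network (inner→outer):
  R'_cast iron = ln(0.0369/0.0305)/(2πk) = 0.1905/(2π·61.6) = 4.922×10^-4 m·K/W
  R'_cork board = ln(0.0693/0.0369)/(2πk) = 0.6302/(2π·0.0457) = 2.195 m·K/W
  R'_cellular glass = ln(0.104/0.0693)/(2πk) = 0.4059/(2π·0.0532) = 1.214 m·K/W
ΣR = 4.922×10^-4 + 2.195 + 1.214 = 3.409 m·K/W
Q' = ΔT/ΣR = (78 K − 289.3 K)/3.409 = -61.98 W/m
From the inner boundary to the cork board/cellular glass interface, ΣR_partial = 2.195 m·K/W.
T_interface = T_in − Q'·ΣR_partial = 78 K − (-61.98)(2.195) = 214.0 K

T = 214.0 K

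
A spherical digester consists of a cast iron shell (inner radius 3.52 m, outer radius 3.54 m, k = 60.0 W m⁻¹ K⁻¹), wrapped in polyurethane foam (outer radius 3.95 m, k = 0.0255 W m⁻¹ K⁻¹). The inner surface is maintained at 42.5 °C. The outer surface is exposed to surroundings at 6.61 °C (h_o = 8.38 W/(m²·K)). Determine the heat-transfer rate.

Resistance network (inner→outer):
  R_cast iron = (1/3.52 − 1/3.54)/(4πk) = 0.001605/(4π·60.0) = 2.129×10^-6 K/W
  R_polyurethane foam = (1/3.54 − 1/3.95)/(4πk) = 0.02932/(4π·0.0255) = 0.09150 K/W
  R_conv,out = 1/(4πr²h) = 1/(4π·3.95²·8.38) = 6.086×10^-4 K/W
ΣR = 2.129×10^-6 + 0.09150 + 6.086×10^-4 = 0.09211 K/W
Q = ΔT/ΣR = (42.5 °C − 6.61 °C)/0.09211 = 390 W

Q = 390 W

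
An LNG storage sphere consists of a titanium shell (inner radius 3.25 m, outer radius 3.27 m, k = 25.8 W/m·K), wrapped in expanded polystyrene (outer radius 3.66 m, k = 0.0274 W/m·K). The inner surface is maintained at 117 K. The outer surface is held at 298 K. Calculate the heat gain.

Resistance network (inner→outer):
  R_titanium = (1/3.25 − 1/3.27)/(4πk) = 0.001882/(4π·25.8) = 5.805×10^-6 K/W
  R_expanded polystyrene = (1/3.27 − 1/3.66)/(4πk) = 0.03259/(4π·0.0274) = 0.09464 K/W
ΣR = 5.805×10^-6 + 0.09464 = 0.09465 K/W
Q = ΔT/ΣR = (117 K − 298 K)/0.09465 = -1910 W
(Negative Q ⇒ heat flows inward; heat gain = 1910 W.)

Q = 1910 W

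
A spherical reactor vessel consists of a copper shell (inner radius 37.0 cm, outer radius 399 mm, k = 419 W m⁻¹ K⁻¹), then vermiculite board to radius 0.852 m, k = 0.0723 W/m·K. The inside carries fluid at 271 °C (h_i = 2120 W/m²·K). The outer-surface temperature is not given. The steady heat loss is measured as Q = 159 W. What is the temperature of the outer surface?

Series resistances:
  R_conv,in = 1/(4πr²h) = 1/(4π·0.370²·2120) = 2.742×10^-4 K/W
  R_copper = (1/0.370 − 1/0.399)/(4πk) = 0.1964/(4π·419) = 3.731×10^-5 K/W
  R_vermiculite board = (1/0.399 − 1/0.852)/(4πk) = 1.333/(4π·0.0723) = 1.467 K/W
ΣR = 1.467 K/W
ΔT = Q·ΣR = 159 × 1.467 = 233.3 K
Heat flows outward, so T_out = T_in − ΔT = 271 − 233.3 = 37.7 °C

T_out = 37.7 °C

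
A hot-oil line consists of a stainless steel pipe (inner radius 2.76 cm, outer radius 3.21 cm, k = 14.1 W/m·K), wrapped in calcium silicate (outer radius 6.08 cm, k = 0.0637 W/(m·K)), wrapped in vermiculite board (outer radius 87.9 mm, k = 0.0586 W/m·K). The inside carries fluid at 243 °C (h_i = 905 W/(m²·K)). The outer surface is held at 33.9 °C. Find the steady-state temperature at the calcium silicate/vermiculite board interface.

Resistance network (inner→outer):
  R'_conv,in = 1/(2πr h) = 1/(2π·0.0276·905) = 0.006372 m·K/W
  R'_stainless steel = ln(0.0321/0.0276)/(2πk) = 0.1510/(2π·14.1) = 0.001705 m·K/W
  R'_calcium silicate = ln(0.0608/0.0321)/(2πk) = 0.6387/(2π·0.0637) = 1.596 m·K/W
  R'_vermiculite board = ln(0.0879/0.0608)/(2πk) = 0.3686/(2π·0.0586) = 1.001 m·K/W
ΣR = 0.006372 + 0.001705 + 1.596 + 1.001 = 2.605 m·K/W
Q' = ΔT/ΣR = (243 °C − 33.9 °C)/2.605 = 80.27 W/m
From the inner boundary to the calcium silicate/vermiculite board interface, ΣR_partial = 1.604 m·K/W.
T_interface = T_in − Q'·ΣR_partial = 243 °C − (80.27)(1.604) = 114 °C

T = 114 °C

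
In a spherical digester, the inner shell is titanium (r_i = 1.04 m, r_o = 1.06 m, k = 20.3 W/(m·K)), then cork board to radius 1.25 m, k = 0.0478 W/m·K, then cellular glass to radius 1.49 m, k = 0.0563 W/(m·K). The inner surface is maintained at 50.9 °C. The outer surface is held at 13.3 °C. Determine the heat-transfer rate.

Series thermal resistances, inner to outer:
  R_titanium = (1/1.04 − 1/1.06)/(4πk) = 0.01814/(4π·20.3) = 7.112×10^-5 K/W
  R_cork board = (1/1.06 − 1/1.25)/(4πk) = 0.1434/(4π·0.0478) = 0.2387 K/W
  R_cellular glass = (1/1.25 − 1/1.49)/(4πk) = 0.1289/(4π·0.0563) = 0.1821 K/W
ΣR = 7.112×10^-5 + 0.2387 + 0.1821 = 0.4209 K/W
Q = ΔT/ΣR = (50.9 °C − 13.3 °C)/0.4209 = 89.3 W

Q = 89.3 W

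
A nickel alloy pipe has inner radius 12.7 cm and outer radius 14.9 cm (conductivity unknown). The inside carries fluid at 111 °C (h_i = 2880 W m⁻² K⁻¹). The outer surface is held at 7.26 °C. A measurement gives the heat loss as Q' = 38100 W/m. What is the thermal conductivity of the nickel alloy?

ΣR = ΔT/Q' = |111 − 7.26|/38100 = 0.002723 m·K/W
Known resistances:
  R'_conv,in = 1/(2πr h) = 1/(2π·0.127·2880) = 4.351×10^-4 m·K/W
R_nickel alloy = ΣR − ΣR_known = 0.002723 − 4.351×10^-4 = 0.002288 m·K/W
ln(r₂/r₁)/(2πk) = 0.002288 ⇒ k = 0.1598/(2π·0.002288) = 11.1 W/m·K

k = 11.1 W/m·K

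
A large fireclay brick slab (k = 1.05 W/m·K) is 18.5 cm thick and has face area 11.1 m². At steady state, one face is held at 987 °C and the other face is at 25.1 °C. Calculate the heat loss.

Q = kA·ΔT/L = 1.05 × 11.1 × |987 °C − 25.1 °C| / 0.185 = 60600 W

Q = 60600 W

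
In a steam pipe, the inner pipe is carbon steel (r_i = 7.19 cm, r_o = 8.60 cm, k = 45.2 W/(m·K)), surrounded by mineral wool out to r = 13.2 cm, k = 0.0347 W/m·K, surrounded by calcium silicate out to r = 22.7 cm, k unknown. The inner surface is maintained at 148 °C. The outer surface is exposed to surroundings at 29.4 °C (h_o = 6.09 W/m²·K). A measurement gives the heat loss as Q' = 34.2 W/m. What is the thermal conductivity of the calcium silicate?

k = 0.0622 W/m·K

ΣR = ΔT/Q' = |148 − 29.4|/34.2 = 3.468 m·K/W
Known resistances:
  R'_carbon steel = ln(0.0860/0.0719)/(2πk) = 0.1791/(2π·45.2) = 6.305×10^-4 m·K/W
  R'_mineral wool = ln(0.132/0.0860)/(2πk) = 0.4285/(2π·0.0347) = 1.965 m·K/W
  R'_conv,out = 1/(2πr h) = 1/(2π·0.227·6.09) = 0.1151 m·K/W
R_calcium silicate = ΣR − ΣR_known = 3.468 − 2.081 = 1.387 m·K/W
ln(r₂/r₁)/(2πk) = 1.387 ⇒ k = 0.5421/(2π·1.387) = 0.0622 W/m·K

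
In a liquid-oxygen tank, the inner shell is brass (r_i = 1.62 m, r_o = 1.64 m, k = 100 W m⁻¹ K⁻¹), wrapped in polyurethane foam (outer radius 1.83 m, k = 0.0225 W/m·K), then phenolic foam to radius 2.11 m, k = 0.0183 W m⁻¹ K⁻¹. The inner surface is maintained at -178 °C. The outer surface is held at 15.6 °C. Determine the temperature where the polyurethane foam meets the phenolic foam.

Treat each layer as a resistance in series:
  R_brass = (1/1.62 − 1/1.64)/(4πk) = 0.007528/(4π·100) = 5.990×10^-6 K/W
  R_polyurethane foam = (1/1.64 − 1/1.83)/(4πk) = 0.06331/(4π·0.0225) = 0.2239 K/W
  R_phenolic foam = (1/1.83 − 1/2.11)/(4πk) = 0.07251/(4π·0.0183) = 0.3153 K/W
ΣR = 5.990×10^-6 + 0.2239 + 0.3153 = 0.5392 K/W
Q = ΔT/ΣR = (-178 °C − 15.6 °C)/0.5392 = -359.1 W
From the inner boundary to the polyurethane foam/phenolic foam interface, ΣR_partial = 0.2239 K/W.
T_interface = T_in − Q·ΣR_partial = -178 °C − (-359.1)(0.2239) = -97.6 °C

T = -97.6 °C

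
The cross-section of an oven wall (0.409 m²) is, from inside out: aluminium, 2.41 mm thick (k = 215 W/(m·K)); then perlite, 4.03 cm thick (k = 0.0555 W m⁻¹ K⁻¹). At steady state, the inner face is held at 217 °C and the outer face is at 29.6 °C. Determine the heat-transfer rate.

Q = 106 W

Resistance network (inner→outer):
  R_aluminium = L/(kA) = 0.00241/(215·0.409) = 2.741×10^-5 K/W
  R_perlite = L/(kA) = 0.0403/(0.0555·0.409) = 1.775 K/W
ΣR = 2.741×10^-5 + 1.775 = 1.775 K/W
Q = ΔT/ΣR = (217 °C − 29.6 °C)/1.775 = 106 W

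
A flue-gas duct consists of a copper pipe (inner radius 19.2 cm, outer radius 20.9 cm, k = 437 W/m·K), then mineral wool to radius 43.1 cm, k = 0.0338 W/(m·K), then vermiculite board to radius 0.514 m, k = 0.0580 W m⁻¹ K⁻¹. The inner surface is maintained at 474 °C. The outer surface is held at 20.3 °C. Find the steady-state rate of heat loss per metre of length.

Resistance network (inner→outer):
  R'_copper = ln(0.209/0.192)/(2πk) = 0.08484/(2π·437) = 3.090×10^-5 m·K/W
  R'_mineral wool = ln(0.431/0.209)/(2πk) = 0.7238/(2π·0.0338) = 3.408 m·K/W
  R'_vermiculite board = ln(0.514/0.431)/(2πk) = 0.1761/(2π·0.0580) = 0.4833 m·K/W
ΣR = 3.090×10^-5 + 3.408 + 0.4833 = 3.891 m·K/W
Q' = ΔT/ΣR = (474 °C − 20.3 °C)/3.891 = 117 W/m

Q' = 117 W/m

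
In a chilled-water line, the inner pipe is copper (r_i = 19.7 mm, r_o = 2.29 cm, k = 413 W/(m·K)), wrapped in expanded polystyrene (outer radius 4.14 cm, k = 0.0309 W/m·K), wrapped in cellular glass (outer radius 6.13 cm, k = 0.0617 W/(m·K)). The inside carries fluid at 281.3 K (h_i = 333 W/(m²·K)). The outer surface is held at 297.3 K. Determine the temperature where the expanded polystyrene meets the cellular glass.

Treat each layer as a resistance in series:
  R'_conv,in = 1/(2πr h) = 1/(2π·0.0197·333) = 0.02426 m·K/W
  R'_copper = ln(0.0229/0.0197)/(2πk) = 0.1505/(2π·413) = 5.800×10^-5 m·K/W
  R'_expanded polystyrene = ln(0.0414/0.0229)/(2πk) = 0.5921/(2π·0.0309) = 3.050 m·K/W
  R'_cellular glass = ln(0.0613/0.0414)/(2πk) = 0.3925/(2π·0.0617) = 1.012 m·K/W
ΣR = 0.02426 + 5.800×10^-5 + 3.050 + 1.012 = 4.086 m·K/W
Q' = ΔT/ΣR = (281.3 K − 297.3 K)/4.086 = -3.916 W/m
From the inner boundary to the expanded polystyrene/cellular glass interface, ΣR_partial = 3.074 m·K/W.
T_interface = T_in − Q'·ΣR_partial = 281.3 K − (-3.916)(3.074) = 293.3 K

T = 293.3 K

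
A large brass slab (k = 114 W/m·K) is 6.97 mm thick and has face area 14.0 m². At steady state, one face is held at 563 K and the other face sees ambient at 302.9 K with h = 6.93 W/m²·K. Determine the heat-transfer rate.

Series thermal resistances, inner to outer:
  R_brass = L/(kA) = 0.00697/(114·14.0) = 4.367×10^-6 K/W
  R_conv,out = 1/(hA) = 1/(6.93·14.0) = 0.01031 K/W
ΣR = 4.367×10^-6 + 0.01031 = 0.01031 K/W
Q = ΔT/ΣR = (563 K − 302.9 K)/0.01031 = 25200 W

Q = 25200 W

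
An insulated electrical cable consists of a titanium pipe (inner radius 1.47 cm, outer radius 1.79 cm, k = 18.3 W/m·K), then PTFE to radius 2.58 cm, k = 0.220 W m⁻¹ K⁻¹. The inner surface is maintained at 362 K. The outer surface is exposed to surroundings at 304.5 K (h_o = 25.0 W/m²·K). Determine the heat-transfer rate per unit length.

Q' = 112 W/m

Series thermal resistances, inner to outer:
  R'_titanium = ln(0.0179/0.0147)/(2πk) = 0.1970/(2π·18.3) = 0.001713 m·K/W
  R'_PTFE = ln(0.0258/0.0179)/(2πk) = 0.3656/(2π·0.220) = 0.2645 m·K/W
  R'_conv,out = 1/(2πr h) = 1/(2π·0.0258·25.0) = 0.2468 m·K/W
ΣR = 0.001713 + 0.2645 + 0.2468 = 0.5130 m·K/W
Q' = ΔT/ΣR = (362 K − 304.5 K)/0.5130 = 112 W/m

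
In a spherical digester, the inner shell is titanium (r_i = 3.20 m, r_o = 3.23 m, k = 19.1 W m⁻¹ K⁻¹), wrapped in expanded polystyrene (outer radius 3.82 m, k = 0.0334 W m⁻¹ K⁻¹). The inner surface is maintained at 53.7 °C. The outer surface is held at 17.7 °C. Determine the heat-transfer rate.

Treat each layer as a resistance in series:
  R_titanium = (1/3.20 − 1/3.23)/(4πk) = 0.002902/(4π·19.1) = 1.209×10^-5 K/W
  R_expanded polystyrene = (1/3.23 − 1/3.82)/(4πk) = 0.04782/(4π·0.0334) = 0.1139 K/W
ΣR = 1.209×10^-5 + 0.1139 = 0.1139 K/W
Q = ΔT/ΣR = (53.7 °C − 17.7 °C)/0.1139 = 316 W

Q = 316 W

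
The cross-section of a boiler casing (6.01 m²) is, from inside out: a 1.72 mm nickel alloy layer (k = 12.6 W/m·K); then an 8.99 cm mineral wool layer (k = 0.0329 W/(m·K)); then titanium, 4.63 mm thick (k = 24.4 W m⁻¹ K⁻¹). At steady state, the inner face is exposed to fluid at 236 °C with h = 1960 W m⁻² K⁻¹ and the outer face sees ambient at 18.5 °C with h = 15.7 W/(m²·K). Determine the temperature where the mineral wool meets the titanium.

T = 23.5 °C

Treat each layer as a resistance in series:
  R_conv,in = 1/(hA) = 1/(1960·6.01) = 8.489×10^-5 K/W
  R_nickel alloy = L/(kA) = 0.00172/(12.6·6.01) = 2.271×10^-5 K/W
  R_mineral wool = L/(kA) = 0.0899/(0.0329·6.01) = 0.4547 K/W
  R_titanium = L/(kA) = 0.00463/(24.4·6.01) = 3.157×10^-5 K/W
  R_conv,out = 1/(hA) = 1/(15.7·6.01) = 0.01060 K/W
ΣR = 8.489×10^-5 + 2.271×10^-5 + 0.4547 + 3.157×10^-5 + 0.01060 = 0.4654 K/W
Q = ΔT/ΣR = (236 °C − 18.5 °C)/0.4654 = 467.3 W
From the inner boundary to the mineral wool/titanium interface, ΣR_partial = 0.4548 K/W.
T_interface = T_in − Q·ΣR_partial = 236 °C − (467.3)(0.4548) = 23.5 °C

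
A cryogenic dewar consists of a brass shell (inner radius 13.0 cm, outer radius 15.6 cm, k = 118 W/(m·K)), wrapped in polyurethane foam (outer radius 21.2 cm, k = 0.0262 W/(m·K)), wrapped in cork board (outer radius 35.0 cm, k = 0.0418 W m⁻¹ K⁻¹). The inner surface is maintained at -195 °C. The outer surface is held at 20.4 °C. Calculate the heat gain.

Q = 24.8 W

Series thermal resistances, inner to outer:
  R_brass = (1/0.130 − 1/0.156)/(4πk) = 1.282/(4π·118) = 8.646×10^-4 K/W
  R_polyurethane foam = (1/0.156 − 1/0.212)/(4πk) = 1.693/(4π·0.0262) = 5.143 K/W
  R_cork board = (1/0.212 − 1/0.350)/(4πk) = 1.860/(4π·0.0418) = 3.541 K/W
ΣR = 8.646×10^-4 + 5.143 + 3.541 = 8.685 K/W
Q = ΔT/ΣR = (-195 °C − 20.4 °C)/8.685 = -24.8 W
(Negative Q ⇒ heat flows inward; heat gain = 24.8 W.)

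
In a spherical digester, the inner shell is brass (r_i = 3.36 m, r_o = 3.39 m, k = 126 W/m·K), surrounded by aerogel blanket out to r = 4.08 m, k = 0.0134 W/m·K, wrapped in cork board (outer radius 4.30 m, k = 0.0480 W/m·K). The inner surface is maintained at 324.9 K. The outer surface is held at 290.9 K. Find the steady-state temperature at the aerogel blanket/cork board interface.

T = 293.1 K

Treat each layer as a resistance in series:
  R_brass = (1/3.36 − 1/3.39)/(4πk) = 0.002634/(4π·126) = 1.663×10^-6 K/W
  R_aerogel blanket = (1/3.39 − 1/4.08)/(4πk) = 0.04989/(4π·0.0134) = 0.2963 K/W
  R_cork board = (1/4.08 − 1/4.30)/(4πk) = 0.01254/(4π·0.0480) = 0.02079 K/W
ΣR = 1.663×10^-6 + 0.2963 + 0.02079 = 0.3171 K/W
Q = ΔT/ΣR = (324.9 K − 290.9 K)/0.3171 = 107.2 W
From the inner boundary to the aerogel blanket/cork board interface, ΣR_partial = 0.2963 K/W.
T_interface = T_in − Q·ΣR_partial = 324.9 K − (107.2)(0.2963) = 293.1 K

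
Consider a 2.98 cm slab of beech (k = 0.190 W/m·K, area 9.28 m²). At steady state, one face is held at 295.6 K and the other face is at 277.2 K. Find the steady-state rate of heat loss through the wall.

Q = 1090 W

Q = kA·ΔT/L = 0.190 × 9.28 × |295.6 K − 277.2 K| / 0.0298 = 1090 W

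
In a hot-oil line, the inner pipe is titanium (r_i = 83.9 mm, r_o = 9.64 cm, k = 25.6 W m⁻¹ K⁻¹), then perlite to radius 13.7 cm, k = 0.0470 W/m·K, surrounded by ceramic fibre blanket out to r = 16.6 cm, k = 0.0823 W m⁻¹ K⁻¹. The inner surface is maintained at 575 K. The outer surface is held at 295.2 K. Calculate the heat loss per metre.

Treat each layer as a resistance in series:
  R'_titanium = ln(0.0964/0.0839)/(2πk) = 0.1389/(2π·25.6) = 8.634×10^-4 m·K/W
  R'_perlite = ln(0.137/0.0964)/(2πk) = 0.3515/(2π·0.0470) = 1.190 m·K/W
  R'_ceramic fibre blanket = ln(0.166/0.137)/(2πk) = 0.1920/(2π·0.0823) = 0.3713 m·K/W
ΣR = 8.634×10^-4 + 1.190 + 0.3713 = 1.562 m·K/W
Q' = ΔT/ΣR = (575 K − 295.2 K)/1.562 = 179 W/m

Q' = 179 W/m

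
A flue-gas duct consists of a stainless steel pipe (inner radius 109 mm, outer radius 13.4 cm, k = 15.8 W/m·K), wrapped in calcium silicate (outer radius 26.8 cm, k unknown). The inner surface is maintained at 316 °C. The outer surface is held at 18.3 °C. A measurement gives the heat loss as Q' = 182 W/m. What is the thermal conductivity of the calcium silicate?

ΣR = ΔT/Q' = |316 − 18.3|/182 = 1.636 m·K/W
Known resistances:
  R'_stainless steel = ln(0.134/0.109)/(2πk) = 0.2065/(2π·15.8) = 0.002080 m·K/W
R_calcium silicate = ΣR − ΣR_known = 1.636 − 0.002080 = 1.634 m·K/W
ln(r₂/r₁)/(2πk) = 1.634 ⇒ k = 0.6931/(2π·1.634) = 0.0675 W/m·K

k = 0.0675 W/m·K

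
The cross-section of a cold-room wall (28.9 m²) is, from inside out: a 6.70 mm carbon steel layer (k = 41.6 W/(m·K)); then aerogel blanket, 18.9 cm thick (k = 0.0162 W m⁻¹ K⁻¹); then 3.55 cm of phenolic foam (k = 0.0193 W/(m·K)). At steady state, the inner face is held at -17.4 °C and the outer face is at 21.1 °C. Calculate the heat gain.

Treat each layer as a resistance in series:
  R_carbon steel = L/(kA) = 0.00670/(41.6·28.9) = 5.573×10^-6 K/W
  R_aerogel blanket = L/(kA) = 0.189/(0.0162·28.9) = 0.4037 K/W
  R_phenolic foam = L/(kA) = 0.0355/(0.0193·28.9) = 0.06365 K/W
ΣR = 5.573×10^-6 + 0.4037 + 0.06365 = 0.4674 K/W
Q = ΔT/ΣR = (-17.4 °C − 21.1 °C)/0.4674 = -82.4 W
(Negative Q ⇒ heat flows inward; heat gain = 82.4 W.)

Q = 82.4 W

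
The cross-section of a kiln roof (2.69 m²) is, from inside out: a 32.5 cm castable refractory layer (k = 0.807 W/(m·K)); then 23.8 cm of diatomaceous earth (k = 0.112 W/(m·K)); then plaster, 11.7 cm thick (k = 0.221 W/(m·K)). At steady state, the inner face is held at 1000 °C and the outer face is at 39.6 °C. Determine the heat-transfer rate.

Q = 845 W

Series thermal resistances, inner to outer:
  R_castable refractory = L/(kA) = 0.325/(0.807·2.69) = 0.1497 K/W
  R_diatomaceous earth = L/(kA) = 0.238/(0.112·2.69) = 0.7900 K/W
  R_plaster = L/(kA) = 0.117/(0.221·2.69) = 0.1968 K/W
ΣR = 0.1497 + 0.7900 + 0.1968 = 1.137 K/W
Q = ΔT/ΣR = (1000 °C − 39.6 °C)/1.137 = 845 W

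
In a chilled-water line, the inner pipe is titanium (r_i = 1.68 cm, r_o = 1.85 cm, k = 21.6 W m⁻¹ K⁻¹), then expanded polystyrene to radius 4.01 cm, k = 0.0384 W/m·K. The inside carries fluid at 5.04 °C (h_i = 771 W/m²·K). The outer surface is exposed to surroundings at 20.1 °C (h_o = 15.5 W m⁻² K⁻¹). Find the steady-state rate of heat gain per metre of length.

Treat each layer as a resistance in series:
  R'_conv,in = 1/(2πr h) = 1/(2π·0.0168·771) = 0.01229 m·K/W
  R'_titanium = ln(0.0185/0.0168)/(2πk) = 0.09639/(2π·21.6) = 7.102×10^-4 m·K/W
  R'_expanded polystyrene = ln(0.0401/0.0185)/(2πk) = 0.7736/(2π·0.0384) = 3.206 m·K/W
  R'_conv,out = 1/(2πr h) = 1/(2π·0.0401·15.5) = 0.2561 m·K/W
ΣR = 0.01229 + 7.102×10^-4 + 3.206 + 0.2561 = 3.475 m·K/W
Q' = ΔT/ΣR = (5.04 °C − 20.1 °C)/3.475 = -4.33 W/m
(Negative Q' ⇒ heat flows inward; heat gain = 4.33 W/m.)

Q' = 4.33 W/m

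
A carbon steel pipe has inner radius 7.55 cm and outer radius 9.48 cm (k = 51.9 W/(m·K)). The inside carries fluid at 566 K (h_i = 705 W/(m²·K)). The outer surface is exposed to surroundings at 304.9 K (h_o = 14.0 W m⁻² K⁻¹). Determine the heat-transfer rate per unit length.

Q' = 2110 W/m

Treat each layer as a resistance in series:
  R'_conv,in = 1/(2πr h) = 1/(2π·0.0755·705) = 0.002990 m·K/W
  R'_carbon steel = ln(0.0948/0.0755)/(2πk) = 0.2276/(2π·51.9) = 6.981×10^-4 m·K/W
  R'_conv,out = 1/(2πr h) = 1/(2π·0.0948·14.0) = 0.1199 m·K/W
ΣR = 0.002990 + 6.981×10^-4 + 0.1199 = 0.1236 m·K/W
Q' = ΔT/ΣR = (566 K − 304.9 K)/0.1236 = 2110 W/m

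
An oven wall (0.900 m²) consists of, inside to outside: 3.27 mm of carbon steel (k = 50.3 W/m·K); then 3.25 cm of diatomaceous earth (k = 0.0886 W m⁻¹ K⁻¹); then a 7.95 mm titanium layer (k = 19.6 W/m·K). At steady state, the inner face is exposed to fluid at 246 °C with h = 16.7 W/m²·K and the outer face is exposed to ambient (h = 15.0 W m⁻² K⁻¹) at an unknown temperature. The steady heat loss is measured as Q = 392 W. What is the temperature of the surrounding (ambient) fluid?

Series resistances:
  R_conv,in = 1/(hA) = 1/(16.7·0.900) = 0.06653 K/W
  R_carbon steel = L/(kA) = 0.00327/(50.3·0.900) = 7.223×10^-5 K/W
  R_diatomaceous earth = L/(kA) = 0.0325/(0.0886·0.900) = 0.4076 K/W
  R_titanium = L/(kA) = 0.00795/(19.6·0.900) = 4.507×10^-4 K/W
  R_conv,out = 1/(hA) = 1/(15.0·0.900) = 0.07407 K/W
ΣR = 0.5487 K/W
ΔT = Q·ΣR = 392 × 0.5487 = 215.1 K
Heat flows outward, so T_out = T_in − ΔT = 246 − 215.1 = 30.9 °C

T_out = 30.9 °C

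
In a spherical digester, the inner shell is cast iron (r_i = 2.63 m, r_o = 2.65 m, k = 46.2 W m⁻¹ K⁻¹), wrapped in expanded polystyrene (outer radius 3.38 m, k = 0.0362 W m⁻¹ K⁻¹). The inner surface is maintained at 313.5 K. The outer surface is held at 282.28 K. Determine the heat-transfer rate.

Resistance network (inner→outer):
  R_cast iron = (1/2.63 − 1/2.65)/(4πk) = 0.002870/(4π·46.2) = 4.943×10^-6 K/W
  R_expanded polystyrene = (1/2.65 − 1/3.38)/(4πk) = 0.08150/(4π·0.0362) = 0.1792 K/W
ΣR = 4.943×10^-6 + 0.1792 = 0.1792 K/W
Q = ΔT/ΣR = (313.5 K − 282.28 K)/0.1792 = 174 W

Q = 174 W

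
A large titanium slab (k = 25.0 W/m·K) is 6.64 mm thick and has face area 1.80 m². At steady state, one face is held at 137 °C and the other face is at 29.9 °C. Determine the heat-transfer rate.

Q = kA·ΔT/L = 25.0 × 1.80 × |137 °C − 29.9 °C| / 0.00664 = 7.26×10^5 W

Q = 7.26×10^5 W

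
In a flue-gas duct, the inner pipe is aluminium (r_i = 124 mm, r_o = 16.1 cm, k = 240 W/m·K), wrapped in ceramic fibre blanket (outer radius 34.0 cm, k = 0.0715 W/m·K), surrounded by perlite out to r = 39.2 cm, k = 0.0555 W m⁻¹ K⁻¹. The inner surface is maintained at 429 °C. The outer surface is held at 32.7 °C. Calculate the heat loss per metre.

Q' = 191 W/m

Treat each layer as a resistance in series:
  R'_aluminium = ln(0.161/0.124)/(2πk) = 0.2611/(2π·240) = 1.732×10^-4 m·K/W
  R'_ceramic fibre blanket = ln(0.340/0.161)/(2πk) = 0.7475/(2π·0.0715) = 1.664 m·K/W
  R'_perlite = ln(0.392/0.340)/(2πk) = 0.1423/(2π·0.0555) = 0.4081 m·K/W
ΣR = 1.732×10^-4 + 1.664 + 0.4081 = 2.072 m·K/W
Q' = ΔT/ΣR = (429 °C − 32.7 °C)/2.072 = 191 W/m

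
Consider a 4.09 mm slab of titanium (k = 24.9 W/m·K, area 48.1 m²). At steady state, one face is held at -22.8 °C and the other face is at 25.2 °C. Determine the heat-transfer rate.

Q = 1.41×10^7 W

Q = kA·ΔT/L = 24.9 × 48.1 × |-22.8 °C − 25.2 °C| / 0.00409 = 1.41×10^7 W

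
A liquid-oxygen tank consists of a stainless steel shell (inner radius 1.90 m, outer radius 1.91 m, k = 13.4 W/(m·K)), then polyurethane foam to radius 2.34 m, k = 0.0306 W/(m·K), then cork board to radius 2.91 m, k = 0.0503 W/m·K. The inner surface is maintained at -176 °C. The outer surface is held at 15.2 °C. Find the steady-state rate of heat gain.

Treat each layer as a resistance in series:
  R_stainless steel = (1/1.90 − 1/1.91)/(4πk) = 0.002756/(4π·13.4) = 1.636×10^-5 K/W
  R_polyurethane foam = (1/1.91 − 1/2.34)/(4πk) = 0.09621/(4π·0.0306) = 0.2502 K/W
  R_cork board = (1/2.34 − 1/2.91)/(4πk) = 0.08371/(4π·0.0503) = 0.1324 K/W
ΣR = 1.636×10^-5 + 0.2502 + 0.1324 = 0.3826 K/W
Q = ΔT/ΣR = (-176 °C − 15.2 °C)/0.3826 = -500 W
(Negative Q ⇒ heat flows inward; heat gain = 500 W.)

Q = 500 W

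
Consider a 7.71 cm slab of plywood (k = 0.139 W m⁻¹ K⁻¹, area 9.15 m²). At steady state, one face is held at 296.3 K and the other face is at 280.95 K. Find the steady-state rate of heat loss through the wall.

Q = kA·ΔT/L = 0.139 × 9.15 × |296.3 K − 280.95 K| / 0.0771 = 253 W

Q = 253 W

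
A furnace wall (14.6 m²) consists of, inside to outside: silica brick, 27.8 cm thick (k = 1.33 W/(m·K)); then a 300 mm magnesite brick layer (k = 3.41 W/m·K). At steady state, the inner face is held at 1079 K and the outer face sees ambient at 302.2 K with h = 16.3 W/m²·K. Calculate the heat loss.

Series thermal resistances, inner to outer:
  R_silica brick = L/(kA) = 0.278/(1.33·14.6) = 0.01432 K/W
  R_magnesite brick = L/(kA) = 0.300/(3.41·14.6) = 0.006026 K/W
  R_conv,out = 1/(hA) = 1/(16.3·14.6) = 0.004202 K/W
ΣR = 0.01432 + 0.006026 + 0.004202 = 0.02455 K/W
Q = ΔT/ΣR = (1079 K − 302.2 K)/0.02455 = 31600 W

Q = 31600 W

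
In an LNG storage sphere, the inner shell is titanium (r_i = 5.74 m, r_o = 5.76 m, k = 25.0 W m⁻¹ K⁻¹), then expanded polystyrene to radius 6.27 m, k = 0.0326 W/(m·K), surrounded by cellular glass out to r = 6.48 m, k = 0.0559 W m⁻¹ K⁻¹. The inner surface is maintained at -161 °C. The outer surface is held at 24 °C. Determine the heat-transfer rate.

Resistance network (inner→outer):
  R_titanium = (1/5.74 − 1/5.76)/(4πk) = 6.049×10^-4/(4π·25.0) = 1.926×10^-6 K/W
  R_expanded polystyrene = (1/5.76 − 1/6.27)/(4πk) = 0.01412/(4π·0.0326) = 0.03447 K/W
  R_cellular glass = (1/6.27 − 1/6.48)/(4πk) = 0.005169/(4π·0.0559) = 0.007358 K/W
ΣR = 1.926×10^-6 + 0.03447 + 0.007358 = 0.04183 K/W
Q = ΔT/ΣR = (-161 °C − 24 °C)/0.04183 = -4420 W
(Negative Q ⇒ heat flows inward; heat gain = 4420 W.)

Q = 4420 W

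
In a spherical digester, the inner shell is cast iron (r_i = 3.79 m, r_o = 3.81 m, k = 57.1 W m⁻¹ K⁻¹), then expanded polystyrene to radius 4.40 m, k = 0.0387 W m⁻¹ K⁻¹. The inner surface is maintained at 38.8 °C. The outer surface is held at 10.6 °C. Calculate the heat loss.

Q = 390 W

Resistance network (inner→outer):
  R_cast iron = (1/3.79 − 1/3.81)/(4πk) = 0.001385/(4π·57.1) = 1.930×10^-6 K/W
  R_expanded polystyrene = (1/3.81 − 1/4.40)/(4πk) = 0.03519/(4π·0.0387) = 0.07237 K/W
ΣR = 1.930×10^-6 + 0.07237 = 0.07237 K/W
Q = ΔT/ΣR = (38.8 °C − 10.6 °C)/0.07237 = 390 W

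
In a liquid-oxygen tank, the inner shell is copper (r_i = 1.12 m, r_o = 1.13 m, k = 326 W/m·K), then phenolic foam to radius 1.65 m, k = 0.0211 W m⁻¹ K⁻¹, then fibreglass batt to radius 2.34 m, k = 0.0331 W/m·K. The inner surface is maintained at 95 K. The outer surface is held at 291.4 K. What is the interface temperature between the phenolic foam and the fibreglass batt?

T = 234.4 K

Series thermal resistances, inner to outer:
  R_copper = (1/1.12 − 1/1.13)/(4πk) = 0.007901/(4π·326) = 1.929×10^-6 K/W
  R_phenolic foam = (1/1.13 − 1/1.65)/(4πk) = 0.2789/(4π·0.0211) = 1.052 K/W
  R_fibreglass batt = (1/1.65 − 1/2.34)/(4πk) = 0.1787/(4π·0.0331) = 0.4296 K/W
ΣR = 1.929×10^-6 + 1.052 + 0.4296 = 1.482 K/W
Q = ΔT/ΣR = (95 K − 291.4 K)/1.482 = -132.5 W
From the inner boundary to the phenolic foam/fibreglass batt interface, ΣR_partial = 1.052 K/W.
T_interface = T_in − Q·ΣR_partial = 95 K − (-132.5)(1.052) = 234.4 K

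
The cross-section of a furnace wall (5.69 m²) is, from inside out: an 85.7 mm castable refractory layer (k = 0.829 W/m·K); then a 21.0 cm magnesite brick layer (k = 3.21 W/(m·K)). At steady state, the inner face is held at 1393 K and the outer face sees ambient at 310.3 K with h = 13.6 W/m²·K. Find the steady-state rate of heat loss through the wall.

Resistance network (inner→outer):
  R_castable refractory = L/(kA) = 0.0857/(0.829·5.69) = 0.01817 K/W
  R_magnesite brick = L/(kA) = 0.210/(3.21·5.69) = 0.01150 K/W
  R_conv,out = 1/(hA) = 1/(13.6·5.69) = 0.01292 K/W
ΣR = 0.01817 + 0.01150 + 0.01292 = 0.04259 K/W
Q = ΔT/ΣR = (1393 K − 310.3 K)/0.04259 = 25400 W

Q = 25400 W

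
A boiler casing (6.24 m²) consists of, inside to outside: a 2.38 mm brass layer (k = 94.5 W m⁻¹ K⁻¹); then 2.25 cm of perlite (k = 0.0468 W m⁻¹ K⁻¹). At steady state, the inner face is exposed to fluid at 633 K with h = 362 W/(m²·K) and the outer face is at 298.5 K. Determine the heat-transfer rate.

Series thermal resistances, inner to outer:
  R_conv,in = 1/(hA) = 1/(362·6.24) = 4.427×10^-4 K/W
  R_brass = L/(kA) = 0.00238/(94.5·6.24) = 4.036×10^-6 K/W
  R_perlite = L/(kA) = 0.0225/(0.0468·6.24) = 0.07705 K/W
ΣR = 4.427×10^-4 + 4.036×10^-6 + 0.07705 = 0.07750 K/W
Q = ΔT/ΣR = (633 K − 298.5 K)/0.07750 = 4320 W

Q = 4.32 kW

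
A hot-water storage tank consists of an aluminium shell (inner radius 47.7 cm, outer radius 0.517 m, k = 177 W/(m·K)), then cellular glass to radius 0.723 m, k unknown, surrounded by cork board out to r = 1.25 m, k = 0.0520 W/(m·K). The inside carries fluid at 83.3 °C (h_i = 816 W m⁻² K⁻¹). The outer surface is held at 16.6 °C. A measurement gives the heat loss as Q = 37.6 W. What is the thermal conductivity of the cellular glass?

k = 0.0498 W/m·K

ΣR = ΔT/Q = |83.3 − 16.6|/37.6 = 1.774 K/W
Known resistances:
  R_conv,in = 1/(4πr²h) = 1/(4π·0.477²·816) = 4.286×10^-4 K/W
  R_aluminium = (1/0.477 − 1/0.517)/(4πk) = 0.1622/(4π·177) = 7.292×10^-5 K/W
  R_cork board = (1/0.723 − 1/1.25)/(4πk) = 0.5831/(4π·0.0520) = 0.8924 K/W
R_cellular glass = ΣR − ΣR_known = 1.774 − 0.8929 = 0.8811 K/W
(1/r₁−1/r₂)/(4πk) = 0.8811 ⇒ k = 0.5511/(4π·0.8811) = 0.0498 W/m·K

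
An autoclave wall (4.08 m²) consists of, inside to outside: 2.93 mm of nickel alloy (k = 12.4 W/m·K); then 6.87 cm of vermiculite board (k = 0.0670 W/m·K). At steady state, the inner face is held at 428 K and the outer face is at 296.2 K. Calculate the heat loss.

Series thermal resistances, inner to outer:
  R_nickel alloy = L/(kA) = 0.00293/(12.4·4.08) = 5.791×10^-5 K/W
  R_vermiculite board = L/(kA) = 0.0687/(0.0670·4.08) = 0.2513 K/W
ΣR = 5.791×10^-5 + 0.2513 = 0.2514 K/W
Q = ΔT/ΣR = (428 K − 296.2 K)/0.2514 = 524 W

Q = 524 W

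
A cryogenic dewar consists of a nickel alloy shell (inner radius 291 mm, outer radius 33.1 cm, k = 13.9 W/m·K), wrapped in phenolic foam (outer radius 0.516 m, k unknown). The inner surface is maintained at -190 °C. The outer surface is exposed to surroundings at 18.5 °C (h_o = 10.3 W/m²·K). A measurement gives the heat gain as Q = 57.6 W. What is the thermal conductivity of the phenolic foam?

ΣR = ΔT/Q = |-190 − 18.5|/57.6 = 3.620 K/W
Known resistances:
  R_nickel alloy = (1/0.291 − 1/0.331)/(4πk) = 0.4153/(4π·13.9) = 0.002377 K/W
  R_conv,out = 1/(4πr²h) = 1/(4π·0.516²·10.3) = 0.02902 K/W
R_phenolic foam = ΣR − ΣR_known = 3.620 − 0.03140 = 3.589 K/W
(1/r₁−1/r₂)/(4πk) = 3.589 ⇒ k = 1.083/(4π·3.589) = 0.0240 W/m·K

k = 0.0240 W/m·K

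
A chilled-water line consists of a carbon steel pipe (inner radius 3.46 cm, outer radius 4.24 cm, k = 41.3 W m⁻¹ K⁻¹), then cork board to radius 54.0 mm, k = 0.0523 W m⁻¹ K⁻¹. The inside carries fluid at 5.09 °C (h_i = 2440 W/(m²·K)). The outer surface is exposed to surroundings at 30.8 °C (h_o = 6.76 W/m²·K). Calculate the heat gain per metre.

Resistance network (inner→outer):
  R'_conv,in = 1/(2πr h) = 1/(2π·0.0346·2440) = 0.001885 m·K/W
  R'_carbon steel = ln(0.0424/0.0346)/(2πk) = 0.2033/(2π·41.3) = 7.834×10^-4 m·K/W
  R'_cork board = ln(0.0540/0.0424)/(2πk) = 0.2418/(2π·0.0523) = 0.7359 m·K/W
  R'_conv,out = 1/(2πr h) = 1/(2π·0.0540·6.76) = 0.4360 m·K/W
ΣR = 0.001885 + 7.834×10^-4 + 0.7359 + 0.4360 = 1.175 m·K/W
Q' = ΔT/ΣR = (5.09 °C − 30.8 °C)/1.175 = -21.9 W/m
(Negative Q' ⇒ heat flows inward; heat gain = 21.9 W/m.)

Q' = 21.9 W/m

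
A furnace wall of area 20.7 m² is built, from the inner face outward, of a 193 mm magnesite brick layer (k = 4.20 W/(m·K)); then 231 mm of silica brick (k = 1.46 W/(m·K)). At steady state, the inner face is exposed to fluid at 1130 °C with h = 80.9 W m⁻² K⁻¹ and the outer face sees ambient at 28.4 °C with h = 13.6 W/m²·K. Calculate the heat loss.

Q = 78.6 kW

Series thermal resistances, inner to outer:
  R_conv,in = 1/(hA) = 1/(80.9·20.7) = 5.971×10^-4 K/W
  R_magnesite brick = L/(kA) = 0.193/(4.20·20.7) = 0.002220 K/W
  R_silica brick = L/(kA) = 0.231/(1.46·20.7) = 0.007643 K/W
  R_conv,out = 1/(hA) = 1/(13.6·20.7) = 0.003552 K/W
ΣR = 5.971×10^-4 + 0.002220 + 0.007643 + 0.003552 = 0.01401 K/W
Q = ΔT/ΣR = (1130 °C − 28.4 °C)/0.01401 = 78600 W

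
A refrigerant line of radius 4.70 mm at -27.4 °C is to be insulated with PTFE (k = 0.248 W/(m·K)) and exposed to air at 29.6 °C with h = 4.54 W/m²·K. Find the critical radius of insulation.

r_cr = 5.46 cm

For a cylinder, r_cr = k_ins/h = 0.248/4.54 = 0.0546 m = 5.46 cm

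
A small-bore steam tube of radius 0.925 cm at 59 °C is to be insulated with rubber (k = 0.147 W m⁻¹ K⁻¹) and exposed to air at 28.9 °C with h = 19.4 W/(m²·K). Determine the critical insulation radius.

r_cr = 0.758 cm

For a cylinder, r_cr = k_ins/h = 0.147/19.4 = 0.00758 m = 0.758 cm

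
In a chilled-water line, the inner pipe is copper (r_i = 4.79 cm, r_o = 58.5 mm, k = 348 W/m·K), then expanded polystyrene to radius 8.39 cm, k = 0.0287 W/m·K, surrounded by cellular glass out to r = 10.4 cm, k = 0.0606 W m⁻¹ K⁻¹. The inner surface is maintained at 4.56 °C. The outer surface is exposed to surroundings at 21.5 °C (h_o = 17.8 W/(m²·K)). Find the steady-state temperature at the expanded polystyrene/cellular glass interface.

Resistance network (inner→outer):
  R'_copper = ln(0.0585/0.0479)/(2πk) = 0.1999/(2π·348) = 9.143×10^-5 m·K/W
  R'_expanded polystyrene = ln(0.0839/0.0585)/(2πk) = 0.3606/(2π·0.0287) = 2.000 m·K/W
  R'_cellular glass = ln(0.104/0.0839)/(2πk) = 0.2148/(2π·0.0606) = 0.5640 m·K/W
  R'_conv,out = 1/(2πr h) = 1/(2π·0.104·17.8) = 0.08597 m·K/W
ΣR = 9.143×10^-5 + 2.000 + 0.5640 + 0.08597 = 2.650 m·K/W
Q' = ΔT/ΣR = (4.56 °C − 21.5 °C)/2.650 = -6.392 W/m
From the inner boundary to the expanded polystyrene/cellular glass interface, ΣR_partial = 2.000 m·K/W.
T_interface = T_in − Q'·ΣR_partial = 4.56 °C − (-6.392)(2.000) = 17.3 °C

T = 17.3 °C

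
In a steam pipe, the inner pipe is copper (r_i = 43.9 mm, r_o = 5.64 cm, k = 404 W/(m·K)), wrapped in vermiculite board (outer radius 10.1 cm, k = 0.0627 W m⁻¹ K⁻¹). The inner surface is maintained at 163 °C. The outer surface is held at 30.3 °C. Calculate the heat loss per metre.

Series thermal resistances, inner to outer:
  R'_copper = ln(0.0564/0.0439)/(2πk) = 0.2506/(2π·404) = 9.871×10^-5 m·K/W
  R'_vermiculite board = ln(0.101/0.0564)/(2πk) = 0.5827/(2π·0.0627) = 1.479 m·K/W
ΣR = 9.871×10^-5 + 1.479 = 1.479 m·K/W
Q' = ΔT/ΣR = (163 °C − 30.3 °C)/1.479 = 89.7 W/m

Q' = 89.7 W/m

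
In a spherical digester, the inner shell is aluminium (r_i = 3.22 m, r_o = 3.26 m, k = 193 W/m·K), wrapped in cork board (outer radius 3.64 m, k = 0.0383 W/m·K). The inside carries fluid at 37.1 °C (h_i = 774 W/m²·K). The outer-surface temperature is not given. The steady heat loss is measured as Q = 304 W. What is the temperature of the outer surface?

T_out = 16.9 °C

Series resistances:
  R_conv,in = 1/(4πr²h) = 1/(4π·3.22²·774) = 9.916×10^-6 K/W
  R_aluminium = (1/3.22 − 1/3.26)/(4πk) = 0.003811/(4π·193) = 1.571×10^-6 K/W
  R_cork board = (1/3.26 − 1/3.64)/(4πk) = 0.03202/(4π·0.0383) = 0.06654 K/W
ΣR = 0.06655 K/W
ΔT = Q·ΣR = 304 × 0.06655 = 20.23 K
Heat flows outward, so T_out = T_in − ΔT = 37.1 − 20.23 = 16.9 °C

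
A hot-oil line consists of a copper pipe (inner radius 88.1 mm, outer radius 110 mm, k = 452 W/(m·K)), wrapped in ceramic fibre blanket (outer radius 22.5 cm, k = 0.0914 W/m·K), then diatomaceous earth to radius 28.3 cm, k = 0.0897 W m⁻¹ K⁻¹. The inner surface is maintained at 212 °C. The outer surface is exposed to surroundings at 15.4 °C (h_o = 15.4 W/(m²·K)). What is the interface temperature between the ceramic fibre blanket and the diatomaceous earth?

Treat each layer as a resistance in series:
  R'_copper = ln(0.110/0.0881)/(2πk) = 0.2220/(2π·452) = 7.817×10^-5 m·K/W
  R'_ceramic fibre blanket = ln(0.225/0.110)/(2πk) = 0.7156/(2π·0.0914) = 1.246 m·K/W
  R'_diatomaceous earth = ln(0.283/0.225)/(2πk) = 0.2293/(2π·0.0897) = 0.4069 m·K/W
  R'_conv,out = 1/(2πr h) = 1/(2π·0.283·15.4) = 0.03652 m·K/W
ΣR = 7.817×10^-5 + 1.246 + 0.4069 + 0.03652 = 1.689 m·K/W
Q' = ΔT/ΣR = (212 °C − 15.4 °C)/1.689 = 116.4 W/m
From the inner boundary to the ceramic fibre blanket/diatomaceous earth interface, ΣR_partial = 1.246 m·K/W.
T_interface = T_in − Q'·ΣR_partial = 212 °C − (116.4)(1.246) = 67.0 °C

T = 67.0 °C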